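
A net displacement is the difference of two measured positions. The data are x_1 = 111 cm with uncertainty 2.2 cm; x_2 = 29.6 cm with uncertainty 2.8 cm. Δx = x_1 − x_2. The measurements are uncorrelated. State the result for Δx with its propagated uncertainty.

Each term contributes (cᵢ δxᵢ)² to (δΔx)²:
  (δx_1)² = 4.84;  (δx_2)² = 7.84
δΔx = √(12.7) = 3.56 cm
Δx = 81.4 cm.

81.4 ± 3.56 cm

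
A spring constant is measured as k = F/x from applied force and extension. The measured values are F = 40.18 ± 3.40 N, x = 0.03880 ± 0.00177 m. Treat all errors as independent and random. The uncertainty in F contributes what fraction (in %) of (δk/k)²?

77.5%

(δk/k)² = (1·δF/F)² + (-1·δx/x)²
  F term: (1×0.0846)² = 0.00716
  x term: (-1×0.0456)² = 0.00208
Total = 0.00924. Share from F = 0.00716/0.00924 = 0.775.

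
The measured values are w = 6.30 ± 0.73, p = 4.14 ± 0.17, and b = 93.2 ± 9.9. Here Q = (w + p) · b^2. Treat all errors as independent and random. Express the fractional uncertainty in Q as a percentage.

22.4%

Let u = w + p = 10.4. δu = √(δw² + δp²) = √(0.533 + 0.0289) = 0.750, so δu/u = 0.0718.
Q is then a monomial in u, b:
δQ/Q = √((δu/u)² + (2·δb/b)²) = √(0.00515 + 0.0451) = 0.224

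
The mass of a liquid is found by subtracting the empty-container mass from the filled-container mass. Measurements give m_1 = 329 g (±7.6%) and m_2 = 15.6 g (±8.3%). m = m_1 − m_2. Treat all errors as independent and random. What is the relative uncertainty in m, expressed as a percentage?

Absolute uncertainties add in quadrature for a linear combination:
  (δm_1)² = 625;  (δm_2)² = 1.68
δm = √(627) = 25.0 g
m = 313 g, so δm/m = 25.0/313 = 0.0799.

7.99%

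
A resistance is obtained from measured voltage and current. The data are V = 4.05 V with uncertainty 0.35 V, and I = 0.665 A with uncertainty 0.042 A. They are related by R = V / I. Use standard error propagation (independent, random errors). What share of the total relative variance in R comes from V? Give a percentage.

65.2%

(δR/R)² = (1·δV/V)² + (-1·δI/I)²
  V term: (1×0.0864)² = 0.00747
  I term: (-1×0.0632)² = 0.00399
Total = 0.0115. Share from V = 0.00747/0.0115 = 0.652.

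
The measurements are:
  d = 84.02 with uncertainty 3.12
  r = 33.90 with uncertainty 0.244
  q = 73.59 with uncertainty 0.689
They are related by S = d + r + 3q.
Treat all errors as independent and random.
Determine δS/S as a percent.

1.11%

For a sum/difference, combine absolute errors in quadrature:
  (δd)² = 9.73;  (δr)² = 0.0595;  (3·δq)² = 4.27
δS = √(14.1) = 3.75
S = 338.7, so δS/S = 3.75/338.7 = 0.0111.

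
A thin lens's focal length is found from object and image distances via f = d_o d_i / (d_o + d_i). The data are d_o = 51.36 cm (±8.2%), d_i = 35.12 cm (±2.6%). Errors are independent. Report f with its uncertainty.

20.86 ± 0.766 cm

∂f/∂d_o = (d_i/(d_o+d_i))² = 0.165;  ∂f/∂d_i = (d_o/(d_o+d_i))² = 0.353
δf = √((∂f/∂d_o · δd_o)² + (∂f/∂d_i · δd_i)²) = √(0.482 + 0.104) = 0.766 cm
f = 20.86 cm.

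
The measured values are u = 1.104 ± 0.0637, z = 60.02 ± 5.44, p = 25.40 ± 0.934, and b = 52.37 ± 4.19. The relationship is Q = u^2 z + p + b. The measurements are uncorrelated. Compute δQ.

11.6

Let w = u^2·z = 73.15. δw/w = √((2·δu/u)² + (1·δz/z)²) = √(0.0133 + 0.00821) = 0.147, so δw = 10.7.
Q = w + p + b: δQ = √(δw² + δp² + δb²) = √(115 + 0.872 + 17.6) = 11.6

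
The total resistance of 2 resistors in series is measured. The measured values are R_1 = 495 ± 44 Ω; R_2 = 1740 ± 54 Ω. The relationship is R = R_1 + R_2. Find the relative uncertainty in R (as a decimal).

Sums and differences: (δR)² = Σ (cᵢ δxᵢ)².
  (δR_1)² = 1940;  (δR_2)² = 2920
δR = √(4850) = 69.7 Ω
R = 2240 Ω, so δR/R = 69.7/2240 = 0.0312.

0.0312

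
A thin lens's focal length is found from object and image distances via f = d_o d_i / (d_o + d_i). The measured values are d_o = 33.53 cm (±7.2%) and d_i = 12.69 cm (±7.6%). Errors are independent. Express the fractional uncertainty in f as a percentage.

∂f/∂d_o = (d_i/(d_o+d_i))² = 0.0754;  ∂f/∂d_i = (d_o/(d_o+d_i))² = 0.526
δf = √((∂f/∂d_o · δd_o)² + (∂f/∂d_i · δd_i)²) = √(0.0331 + 0.258) = 0.539 cm
f = 9.206 cm, so δf/f = 0.539/9.206 = 0.0586.

5.86%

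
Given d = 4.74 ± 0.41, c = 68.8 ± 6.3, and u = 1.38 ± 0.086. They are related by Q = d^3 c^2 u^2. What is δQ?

For a monomial Q ∝ d^3, c^2, u^2, fractional errors add in quadrature:
  (3·δd/d)² = (3×0.0865)² = 0.0673;  (2·δc/c)² = (2×0.0916)² = 0.0335;  (2·δu/u)² = (2×0.0623)² = 0.0155
δQ/Q = √(0.116) = 0.341
Q = 9.6e+05, so δQ = 0.341 × 9.6e+05 = 3.28e+05.

3.28e+05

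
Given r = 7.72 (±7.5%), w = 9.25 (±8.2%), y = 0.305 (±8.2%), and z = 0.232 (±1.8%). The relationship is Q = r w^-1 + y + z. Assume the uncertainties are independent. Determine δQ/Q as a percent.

Let p = r·w^-1 = 0.835. δp/p = √((1·δr/r)² + (-1·δw/w)²) = √(0.00562 + 0.00672) = 0.111, so δp = 0.0927.
Q = p + y + z: δQ = √(δp² + δy² + δz²) = √(0.00860 + 0.000626 + 1.74e-05) = 0.0961
Q = 1.37, so δQ/Q = 0.0961/1.37 = 0.0701.

7.01%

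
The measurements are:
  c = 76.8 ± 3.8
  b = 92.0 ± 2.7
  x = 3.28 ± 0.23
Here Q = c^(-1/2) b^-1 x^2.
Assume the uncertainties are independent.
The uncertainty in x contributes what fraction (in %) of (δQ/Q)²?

(δQ/Q)² = (−½·δc/c)² + (-1·δb/b)² + (2·δx/x)²
  c term: (-0.5×0.0495)² = 0.000612
  b term: (-1×0.0293)² = 0.000861
  x term: (2×0.0701)² = 0.0197
Total = 0.0211. Share from x = 0.0197/0.0211 = 0.930.

93.0%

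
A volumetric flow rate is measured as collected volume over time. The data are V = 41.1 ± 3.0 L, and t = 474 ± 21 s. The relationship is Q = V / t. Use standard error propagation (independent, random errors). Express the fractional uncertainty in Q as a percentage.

8.54%

Q is a product of powers, so relative uncertainties combine in quadrature:
  (1·δV/V)² = (1×0.0730)² = 0.00533;  (-1·δt/t)² = (-1×0.0443)² = 0.00196
δQ/Q = √(0.00729) = 0.0854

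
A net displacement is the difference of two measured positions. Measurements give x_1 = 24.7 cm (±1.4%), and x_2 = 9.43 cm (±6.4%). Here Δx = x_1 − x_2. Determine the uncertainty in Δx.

Absolute uncertainties add in quadrature for a linear combination:
  (δx_1)² = 0.120;  (δx_2)² = 0.364
δΔx = √(0.484) = 0.696 cm

0.696 cm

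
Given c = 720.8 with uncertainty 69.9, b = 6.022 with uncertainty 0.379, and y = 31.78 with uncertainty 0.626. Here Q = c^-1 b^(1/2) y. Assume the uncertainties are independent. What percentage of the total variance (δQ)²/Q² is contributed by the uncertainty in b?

9.18%

(δQ/Q)² = (-1·δc/c)² + (½·δb/b)² + (1·δy/y)²
  c term: (-1×0.0970)² = 0.00940
  b term: (0.5×0.0629)² = 0.000990
  y term: (1×0.0197)² = 0.000388
Total = 0.0108. Share from b = 0.000990/0.0108 = 0.0918.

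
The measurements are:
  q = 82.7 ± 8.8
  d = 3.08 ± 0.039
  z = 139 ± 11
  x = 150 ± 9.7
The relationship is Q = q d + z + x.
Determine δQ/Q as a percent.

5.70%

Let p = q·d = 255. δp/p = √((1·δq/q)² + (1·δd/d)²) = √(0.0113 + 0.000160) = 0.107, so δp = 27.3.
Q = p + z + x: δQ = √(δp² + δz² + δx²) = √(745 + 121 + 94.1) = 31.0
Q = 544, so δQ/Q = 31.0/544 = 0.0570.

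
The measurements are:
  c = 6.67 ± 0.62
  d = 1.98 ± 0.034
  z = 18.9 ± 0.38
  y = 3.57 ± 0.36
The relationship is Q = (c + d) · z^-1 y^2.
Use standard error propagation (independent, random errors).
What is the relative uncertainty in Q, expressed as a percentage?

21.5%

Let u = c + d = 8.65. δu = √(δc² + δd²) = √(0.384 + 0.00116) = 0.621, so δu/u = 0.0718.
Q is then a monomial in u, z, y:
δQ/Q = √((δu/u)² + (-1·δz/z)² + (2·δy/y)²) = √(0.00515 + 0.000404 + 0.0407) = 0.215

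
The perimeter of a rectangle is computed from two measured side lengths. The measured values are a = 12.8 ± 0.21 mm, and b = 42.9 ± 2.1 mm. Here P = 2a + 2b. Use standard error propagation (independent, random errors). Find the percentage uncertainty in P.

For a sum/difference, combine absolute errors in quadrature:
  (2·δa)² = 0.176;  (2·δb)² = 17.6
δP = √(17.8) = 4.22 mm
P = 111 mm, so δP/P = 4.22/111 = 0.0379.

3.79%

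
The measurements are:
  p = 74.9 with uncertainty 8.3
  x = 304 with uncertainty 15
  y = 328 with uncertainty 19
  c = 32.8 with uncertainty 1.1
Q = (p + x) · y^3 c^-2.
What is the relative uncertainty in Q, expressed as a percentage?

Let u = p + x = 379. δu = √(δp² + δx²) = √(68.9 + 225) = 17.1, so δu/u = 0.0452.
Q is then a monomial in u, y, c:
δQ/Q = √((δu/u)² + (3·δy/y)² + (-2·δc/c)²) = √(0.00205 + 0.0302 + 0.00450) = 0.192

19.2%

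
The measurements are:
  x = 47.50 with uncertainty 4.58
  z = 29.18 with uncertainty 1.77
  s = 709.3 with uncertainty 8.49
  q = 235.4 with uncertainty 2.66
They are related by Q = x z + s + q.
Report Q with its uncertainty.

Let p = x·z = 1386. δp/p = √((1·δx/x)² + (1·δz/z)²) = √(0.00930 + 0.00368) = 0.114, so δp = 158.
Q = p + s + q: δQ = √(δp² + δs² + δq²) = √(24900 + 72.1 + 7.08) = 158
Q = 2331.

2331 ± 158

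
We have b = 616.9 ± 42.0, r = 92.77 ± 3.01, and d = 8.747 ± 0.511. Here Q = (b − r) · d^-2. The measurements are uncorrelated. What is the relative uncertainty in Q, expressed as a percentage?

14.2%

Let u = b − r = 524.1. δu = √(δb² + δr²) = √(1760 + 9.06) = 42.1, so δu/u = 0.0803.
Q is then a monomial in u, d:
δQ/Q = √((δu/u)² + (-2·δd/d)²) = √(0.00645 + 0.0137) = 0.142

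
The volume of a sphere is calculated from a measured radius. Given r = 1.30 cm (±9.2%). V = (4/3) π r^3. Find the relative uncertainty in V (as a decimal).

0.276

V ∝ r^3, so δV/V = |3| · δr/r = 3 × 0.0920 = 0.276.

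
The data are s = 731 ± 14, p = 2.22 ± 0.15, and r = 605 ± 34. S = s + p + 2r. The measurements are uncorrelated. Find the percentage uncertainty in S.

For a sum/difference, combine absolute errors in quadrature:
  (δs)² = 196;  (δp)² = 0.0225;  (2·δr)² = 4620
δS = √(4820) = 69.4
S = 1940, so δS/S = 69.4/1940 = 0.0357.

3.57%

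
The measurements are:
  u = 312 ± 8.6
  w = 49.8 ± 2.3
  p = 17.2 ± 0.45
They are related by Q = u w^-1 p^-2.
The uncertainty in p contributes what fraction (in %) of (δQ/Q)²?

(δQ/Q)² = (1·δu/u)² + (-1·δw/w)² + (-2·δp/p)²
  u term: (1×0.0276)² = 0.000760
  w term: (-1×0.0462)² = 0.00213
  p term: (-2×0.0262)² = 0.00274
Total = 0.00563. Share from p = 0.00274/0.00563 = 0.486.

48.6%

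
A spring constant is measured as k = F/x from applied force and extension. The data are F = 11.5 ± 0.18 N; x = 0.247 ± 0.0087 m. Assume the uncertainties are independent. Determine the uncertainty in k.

1.79 N/m

Products/powers → add relative errors in quadrature, weighted by exponent:
  (1·δF/F)² = (1×0.0157)² = 0.000245;  (-1·δx/x)² = (-1×0.0352)² = 0.00124
δk/k = √(0.00149) = 0.0385
k = 46.6 N/m, so δk = 0.0385 × 46.6 = 1.79 N/m.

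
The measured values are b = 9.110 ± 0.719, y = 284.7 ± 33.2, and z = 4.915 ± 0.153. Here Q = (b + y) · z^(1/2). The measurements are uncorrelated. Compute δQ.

Let u = b + y = 293.8. δu = √(δb² + δy²) = √(0.517 + 1100) = 33.2, so δu/u = 0.113.
Q is then a monomial in u, z:
δQ/Q = √((δu/u)² + (½·δz/z)²) = √(0.0128 + 0.000242) = 0.114
Q = 651.4, so δQ = 0.114 × 651.4 = 74.3.

74.3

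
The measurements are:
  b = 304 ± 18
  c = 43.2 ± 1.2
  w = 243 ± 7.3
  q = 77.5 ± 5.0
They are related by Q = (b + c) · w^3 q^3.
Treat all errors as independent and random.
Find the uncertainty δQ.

5.1e+14

Let u = b + c = 347. δu = √(δb² + δc²) = √(324 + 1.44) = 18.0, so δu/u = 0.0520.
Q is then a monomial in u, w, q:
δQ/Q = √((δu/u)² + (3·δw/w)² + (3·δq/q)²) = √(0.00270 + 0.00812 + 0.0375) = 0.220
Q = 2.32e+15, so δQ = 0.220 × 2.32e+15 = 5.1e+14.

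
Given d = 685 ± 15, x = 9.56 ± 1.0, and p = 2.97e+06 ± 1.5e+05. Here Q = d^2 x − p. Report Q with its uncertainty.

Let w = d^2·x = 4.49e+06. δw/w = √((2·δd/d)² + (1·δx/x)²) = √(0.00192 + 0.0109) = 0.113, so δw = 5.09e+05.
Q = w − p: δQ = √(δw² + δp²) = √(2.59e+11 + 2.25e+10) = 5.3e+05
Q = 1.52e+06.

(1.52 ± 0.530) × 10^6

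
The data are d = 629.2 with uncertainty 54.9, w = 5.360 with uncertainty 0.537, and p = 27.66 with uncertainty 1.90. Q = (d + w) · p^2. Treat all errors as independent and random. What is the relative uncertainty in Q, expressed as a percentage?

Let u = d + w = 634.6. δu = √(δd² + δw²) = √(3010 + 0.288) = 54.9, so δu/u = 0.0865.
Q is then a monomial in u, p:
δQ/Q = √((δu/u)² + (2·δp/p)²) = √(0.00749 + 0.0189) = 0.162

16.2%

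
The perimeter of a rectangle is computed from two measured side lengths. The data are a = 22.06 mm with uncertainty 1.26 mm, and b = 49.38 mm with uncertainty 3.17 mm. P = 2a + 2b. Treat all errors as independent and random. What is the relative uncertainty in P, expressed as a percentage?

4.77%

P is a linear combination, so absolute uncertainties add in quadrature:
  (2·δa)² = 6.35;  (2·δb)² = 40.2
δP = √(46.5) = 6.82 mm
P = 142.9 mm, so δP/P = 6.82/142.9 = 0.0477.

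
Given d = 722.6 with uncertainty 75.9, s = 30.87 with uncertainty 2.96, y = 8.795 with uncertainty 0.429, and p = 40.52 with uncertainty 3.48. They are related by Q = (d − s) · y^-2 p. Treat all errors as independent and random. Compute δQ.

61.7

Let u = d − s = 691.7. δu = √(δd² + δs²) = √(5760 + 8.76) = 76.0, so δu/u = 0.110.
Q is then a monomial in u, y, p:
δQ/Q = √((δu/u)² + (-2·δy/y)² + (1·δp/p)²) = √(0.0121 + 0.00952 + 0.00738) = 0.170
Q = 362.4, so δQ = 0.170 × 362.4 = 61.7.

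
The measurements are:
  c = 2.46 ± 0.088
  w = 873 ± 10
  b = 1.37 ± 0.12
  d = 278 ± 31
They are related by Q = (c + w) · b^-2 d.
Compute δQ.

Let u = c + w = 875. δu = √(δc² + δw²) = √(0.00774 + 100) = 10.0, so δu/u = 0.0114.
Q is then a monomial in u, b, d:
δQ/Q = √((δu/u)² + (-2·δb/b)² + (1·δd/d)²) = √(0.000130 + 0.0307 + 0.0124) = 0.208
Q = 1.3e+05, so δQ = 0.208 × 1.3e+05 = 27000.

27000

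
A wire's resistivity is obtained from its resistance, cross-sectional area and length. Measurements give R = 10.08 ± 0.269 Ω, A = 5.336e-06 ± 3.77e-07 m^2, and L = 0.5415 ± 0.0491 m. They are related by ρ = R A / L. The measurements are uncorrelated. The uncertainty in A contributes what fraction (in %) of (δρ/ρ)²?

35.8%

(δρ/ρ)² = (1·δR/R)² + (1·δA/A)² + (-1·δL/L)²
  R term: (1×0.0267)² = 0.000712
  A term: (1×0.0707)² = 0.00499
  L term: (-1×0.0907)² = 0.00822
Total = 0.0139. Share from A = 0.00499/0.0139 = 0.358.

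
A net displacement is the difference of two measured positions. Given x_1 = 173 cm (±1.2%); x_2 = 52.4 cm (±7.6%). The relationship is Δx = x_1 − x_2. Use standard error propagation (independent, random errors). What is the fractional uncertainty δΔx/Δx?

0.0372

Absolute uncertainties add in quadrature for a linear combination:
  (δx_1)² = 4.31;  (δx_2)² = 15.9
δΔx = √(20.2) = 4.49 cm
Δx = 121 cm, so δΔx/Δx = 4.49/121 = 0.0372.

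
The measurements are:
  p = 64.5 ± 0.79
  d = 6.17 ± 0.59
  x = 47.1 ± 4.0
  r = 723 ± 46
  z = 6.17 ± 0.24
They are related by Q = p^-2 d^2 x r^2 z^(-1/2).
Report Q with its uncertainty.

Q is a product of powers, so relative uncertainties combine in quadrature:
  (-2·δp/p)² = (-2×0.0122)² = 0.000600;  (2·δd/d)² = (2×0.0956)² = 0.0366;  (1·δx/x)² = (1×0.0849)² = 0.00721;  (2·δr/r)² = (2×0.0636)² = 0.0162;  (−½·δz/z)² = (-0.5×0.0389)² = 0.000378
δQ/Q = √(0.0610) = 0.247
Q = 90700, so δQ = 0.247 × 90700 = 22400.

90700 ± 22400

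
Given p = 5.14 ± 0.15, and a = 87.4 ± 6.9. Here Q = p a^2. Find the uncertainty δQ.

6300

For a monomial Q ∝ p, a^2, fractional errors add in quadrature:
  (1·δp/p)² = (1×0.0292)² = 0.000852;  (2·δa/a)² = (2×0.0789)² = 0.0249
δQ/Q = √(0.0258) = 0.161
Q = 39300, so δQ = 0.161 × 39300 = 6300.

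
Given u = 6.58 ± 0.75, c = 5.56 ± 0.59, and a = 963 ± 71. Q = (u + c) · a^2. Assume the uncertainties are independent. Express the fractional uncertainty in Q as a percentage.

Let w = u + c = 12.1. δw = √(δu² + δc²) = √(0.562 + 0.348) = 0.954, so δw/w = 0.0786.
Q is then a monomial in w, a:
δQ/Q = √((δw/w)² + (2·δa/a)²) = √(0.00618 + 0.0217) = 0.167

16.7%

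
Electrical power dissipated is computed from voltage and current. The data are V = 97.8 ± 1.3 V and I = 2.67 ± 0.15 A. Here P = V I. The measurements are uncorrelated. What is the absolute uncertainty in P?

15.1 W

P is a product of powers, so relative uncertainties combine in quadrature:
  (1·δV/V)² = (1×0.0133)² = 0.000177;  (1·δI/I)² = (1×0.0562)² = 0.00316
δP/P = √(0.00333) = 0.0577
P = 261 W, so δP = 0.0577 × 261 = 15.1 W.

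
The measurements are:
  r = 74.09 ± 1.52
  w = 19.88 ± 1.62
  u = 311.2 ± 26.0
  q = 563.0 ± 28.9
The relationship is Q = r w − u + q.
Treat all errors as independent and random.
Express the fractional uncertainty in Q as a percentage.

7.52%

Let p = r·w = 1473. δp/p = √((1·δr/r)² + (1·δw/w)²) = √(0.000421 + 0.00664) = 0.0840, so δp = 124.
Q = p − u + q: δQ = √(δp² + δu² + δq²) = √(15300 + 676 + 835) = 130
Q = 1725, so δQ/Q = 130/1725 = 0.0752.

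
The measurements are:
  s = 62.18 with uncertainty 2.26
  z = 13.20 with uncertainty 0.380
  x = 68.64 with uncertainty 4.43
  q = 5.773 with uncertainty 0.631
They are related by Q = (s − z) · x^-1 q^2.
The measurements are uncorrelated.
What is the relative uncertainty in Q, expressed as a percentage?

Let u = s − z = 48.98. δu = √(δs² + δz²) = √(5.11 + 0.144) = 2.29, so δu/u = 0.0468.
Q is then a monomial in u, x, q:
δQ/Q = √((δu/u)² + (-1·δx/x)² + (2·δq/q)²) = √(0.00219 + 0.00417 + 0.0478) = 0.233

23.3%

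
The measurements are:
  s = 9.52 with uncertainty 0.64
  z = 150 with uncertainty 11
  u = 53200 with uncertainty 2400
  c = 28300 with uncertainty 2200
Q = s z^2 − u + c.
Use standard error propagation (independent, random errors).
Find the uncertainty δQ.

34700

Let p = s·z^2 = 2.14e+05. δp/p = √((1·δs/s)² + (2·δz/z)²) = √(0.00452 + 0.0215) = 0.161, so δp = 34600.
Q = p − u + c: δQ = √(δp² + δu² + δc²) = √(1.19e+09 + 5.76e+06 + 4.84e+06) = 34700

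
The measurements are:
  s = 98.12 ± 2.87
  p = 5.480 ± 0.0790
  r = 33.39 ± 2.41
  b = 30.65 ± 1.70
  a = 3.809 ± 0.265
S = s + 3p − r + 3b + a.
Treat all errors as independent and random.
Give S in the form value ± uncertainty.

176.9 ± 6.34

Sums and differences: (δS)² = Σ (cᵢ δxᵢ)².
  (δs)² = 8.24;  (3·δp)² = 0.0562;  (δr)² = 5.81;  (3·δb)² = 26.0;  (δa)² = 0.0702
δS = √(40.2) = 6.34
S = 176.9.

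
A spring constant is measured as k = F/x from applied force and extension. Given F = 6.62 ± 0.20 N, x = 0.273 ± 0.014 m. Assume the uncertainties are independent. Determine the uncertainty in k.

1.44 N/m

Products/powers → add relative errors in quadrature, weighted by exponent:
  (1·δF/F)² = (1×0.0302)² = 0.000913;  (-1·δx/x)² = (-1×0.0513)² = 0.00263
δk/k = √(0.00354) = 0.0595
k = 24.2 N/m, so δk = 0.0595 × 24.2 = 1.44 N/m.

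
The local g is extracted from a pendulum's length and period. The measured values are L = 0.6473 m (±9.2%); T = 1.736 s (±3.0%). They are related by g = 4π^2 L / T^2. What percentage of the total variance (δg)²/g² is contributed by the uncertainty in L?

(δg/g)² = (1·δL/L)² + (-2·δT/T)²
  L term: (1×0.0920)² = 0.00846
  T term: (-2×0.0300)² = 0.00360
Total = 0.0121. Share from L = 0.00846/0.0121 = 0.702.

70.2%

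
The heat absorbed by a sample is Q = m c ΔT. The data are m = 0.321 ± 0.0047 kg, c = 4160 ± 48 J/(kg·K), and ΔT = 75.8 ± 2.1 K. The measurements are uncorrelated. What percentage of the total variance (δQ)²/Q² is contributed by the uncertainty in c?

11.9%

(δQ/Q)² = (1·δm/m)² + (1·δc/c)² + (1·δΔT/ΔT)²
  m term: (1×0.0146)² = 0.000214
  c term: (1×0.0115)² = 0.000133
  ΔT term: (1×0.0277)² = 0.000768
Total = 0.00112. Share from c = 0.000133/0.00112 = 0.119.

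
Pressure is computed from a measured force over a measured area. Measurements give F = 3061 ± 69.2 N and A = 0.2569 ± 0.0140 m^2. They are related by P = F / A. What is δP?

703 Pa

For a monomial P ∝ F, A^-1, fractional errors add in quadrature:
  (1·δF/F)² = (1×0.0226)² = 0.000511;  (-1·δA/A)² = (-1×0.0545)² = 0.00297
δP/P = √(0.00348) = 0.0590
P = 11920 Pa, so δP = 0.0590 × 11920 = 703 Pa.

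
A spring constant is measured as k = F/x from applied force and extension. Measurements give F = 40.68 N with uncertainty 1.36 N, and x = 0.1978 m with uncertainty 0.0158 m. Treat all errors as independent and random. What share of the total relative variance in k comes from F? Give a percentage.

14.9%

(δk/k)² = (1·δF/F)² + (-1·δx/x)²
  F term: (1×0.0334)² = 0.00112
  x term: (-1×0.0799)² = 0.00638
Total = 0.00750. Share from F = 0.00112/0.00750 = 0.149.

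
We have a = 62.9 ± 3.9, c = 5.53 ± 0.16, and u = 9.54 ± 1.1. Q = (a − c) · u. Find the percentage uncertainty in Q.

13.4%

Let w = a − c = 57.4. δw = √(δa² + δc²) = √(15.2 + 0.0256) = 3.90, so δw/w = 0.0680.
Q is then a monomial in w, u:
δQ/Q = √((δw/w)² + (1·δu/u)²) = √(0.00463 + 0.0133) = 0.134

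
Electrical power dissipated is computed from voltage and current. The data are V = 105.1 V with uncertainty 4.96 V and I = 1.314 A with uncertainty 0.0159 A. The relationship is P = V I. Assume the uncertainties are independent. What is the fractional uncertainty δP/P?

Since P is a product/quotient, work with relative uncertainties:
  (1·δV/V)² = (1×0.0472)² = 0.00223;  (1·δI/I)² = (1×0.0121)² = 0.000146
δP/P = √(0.00237) = 0.0487

0.0487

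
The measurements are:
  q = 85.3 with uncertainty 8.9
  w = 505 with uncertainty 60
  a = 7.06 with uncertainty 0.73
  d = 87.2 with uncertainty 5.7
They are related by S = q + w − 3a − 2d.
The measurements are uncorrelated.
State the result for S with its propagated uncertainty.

For a sum/difference, combine absolute errors in quadrature:
  (δq)² = 79.2;  (δw)² = 3600;  (3·δa)² = 4.80;  (2·δd)² = 130
δS = √(3810) = 61.8
S = 395.

395 ± 61.8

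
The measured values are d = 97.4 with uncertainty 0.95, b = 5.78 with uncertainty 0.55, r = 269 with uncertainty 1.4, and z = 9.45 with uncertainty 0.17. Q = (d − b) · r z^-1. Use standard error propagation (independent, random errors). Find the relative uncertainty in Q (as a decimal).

0.0222

Let u = d − b = 91.6. δu = √(δd² + δb²) = √(0.902 + 0.303) = 1.10, so δu/u = 0.0120.
Q is then a monomial in u, r, z:
δQ/Q = √((δu/u)² + (1·δr/r)² + (-1·δz/z)²) = √(0.000144 + 2.71e-05 + 0.000324) = 0.0222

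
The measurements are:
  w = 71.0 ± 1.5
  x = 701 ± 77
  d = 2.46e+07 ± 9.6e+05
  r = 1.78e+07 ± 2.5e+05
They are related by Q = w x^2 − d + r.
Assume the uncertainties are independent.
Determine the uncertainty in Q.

Let p = w·x^2 = 3.49e+07. δp/p = √((1·δw/w)² + (2·δx/x)²) = √(0.000446 + 0.0483) = 0.221, so δp = 7.7e+06.
Q = p − d + r: δQ = √(δp² + δd² + δr²) = √(5.93e+13 + 9.22e+11 + 6.25e+10) = 7.76e+06

7.76e+06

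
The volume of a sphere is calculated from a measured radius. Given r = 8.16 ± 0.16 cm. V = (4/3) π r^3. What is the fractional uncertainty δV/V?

0.0588

Relative error in a monomial: (δV/V)² = Σ (nᵢ · δxᵢ/xᵢ)².
  (3·δr/r)² = (3×0.0196)² = 0.00346
δV/V = √(0.00346) = 0.0588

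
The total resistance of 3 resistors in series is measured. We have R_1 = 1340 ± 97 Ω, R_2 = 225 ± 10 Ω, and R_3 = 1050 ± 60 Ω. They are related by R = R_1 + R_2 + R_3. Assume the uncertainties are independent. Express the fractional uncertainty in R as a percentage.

Absolute uncertainties add in quadrature for a linear combination:
  (δR_1)² = 9410;  (δR_2)² = 100;  (δR_3)² = 3600
δR = √(13100) = 114 Ω
R = 2620 Ω, so δR/R = 114/2620 = 0.0438.

4.38%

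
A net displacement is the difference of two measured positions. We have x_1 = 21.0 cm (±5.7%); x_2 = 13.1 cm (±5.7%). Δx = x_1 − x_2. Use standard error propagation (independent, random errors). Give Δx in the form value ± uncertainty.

Absolute uncertainties add in quadrature for a linear combination:
  (δx_1)² = 1.43;  (δx_2)² = 0.558
δΔx = √(1.99) = 1.41 cm
Δx = 7.90 cm.

7.90 ± 1.41 cm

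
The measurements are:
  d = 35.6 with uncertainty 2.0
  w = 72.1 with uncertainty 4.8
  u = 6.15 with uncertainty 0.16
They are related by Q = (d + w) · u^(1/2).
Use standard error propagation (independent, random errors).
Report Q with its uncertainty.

Let h = d + w = 108. δh = √(δd² + δw²) = √(4.00 + 23.0) = 5.20, so δh/h = 0.0483.
Q is then a monomial in h, u:
δQ/Q = √((δh/h)² + (½·δu/u)²) = √(0.00233 + 0.000169) = 0.0500
Q = 267, so δQ = 0.0500 × 267 = 13.4.

267 ± 13.4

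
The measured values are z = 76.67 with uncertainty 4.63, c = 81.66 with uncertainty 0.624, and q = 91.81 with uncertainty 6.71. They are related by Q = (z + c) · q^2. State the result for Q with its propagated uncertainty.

(1.335 ± 0.199) × 10^6

Let u = z + c = 158.3. δu = √(δz² + δc²) = √(21.4 + 0.389) = 4.67, so δu/u = 0.0295.
Q is then a monomial in u, q:
δQ/Q = √((δu/u)² + (2·δq/q)²) = √(0.000871 + 0.0214) = 0.149
Q = 1.335e+06, so δQ = 0.149 × 1.335e+06 = 1.99e+05.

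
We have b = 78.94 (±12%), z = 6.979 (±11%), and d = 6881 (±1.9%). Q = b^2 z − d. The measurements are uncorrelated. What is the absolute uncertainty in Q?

Let p = b^2·z = 43490. δp/p = √((2·δb/b)² + (1·δz/z)²) = √(0.0576 + 0.0121) = 0.264, so δp = 11500.
Q = p − d: δQ = √(δp² + δd²) = √(1.32e+08 + 17100) = 11500

11500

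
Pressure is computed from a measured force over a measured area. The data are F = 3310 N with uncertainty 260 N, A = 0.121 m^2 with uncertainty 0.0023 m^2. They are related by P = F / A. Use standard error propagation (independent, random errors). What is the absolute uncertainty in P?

2210 Pa

Relative error in a monomial: (δP/P)² = Σ (nᵢ · δxᵢ/xᵢ)².
  (1·δF/F)² = (1×0.0785)² = 0.00617;  (-1·δA/A)² = (-1×0.0190)² = 0.000361
δP/P = √(0.00653) = 0.0808
P = 27400 Pa, so δP = 0.0808 × 27400 = 2210 Pa.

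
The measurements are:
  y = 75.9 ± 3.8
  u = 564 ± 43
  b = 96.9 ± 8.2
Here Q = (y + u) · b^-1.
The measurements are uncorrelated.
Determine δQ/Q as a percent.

Let w = y + u = 640. δw = √(δy² + δu²) = √(14.4 + 1850) = 43.2, so δw/w = 0.0675.
Q is then a monomial in w, b:
δQ/Q = √((δw/w)² + (-1·δb/b)²) = √(0.00455 + 0.00716) = 0.108

10.8%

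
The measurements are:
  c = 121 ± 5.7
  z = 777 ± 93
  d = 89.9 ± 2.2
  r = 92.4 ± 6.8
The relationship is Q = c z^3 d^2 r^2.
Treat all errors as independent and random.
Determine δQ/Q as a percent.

39.4%

For a monomial Q ∝ c, z^3, d^2, r^2, fractional errors add in quadrature:
  (1·δc/c)² = (1×0.0471)² = 0.00222;  (3·δz/z)² = (3×0.120)² = 0.129;  (2·δd/d)² = (2×0.0245)² = 0.00240;  (2·δr/r)² = (2×0.0736)² = 0.0217
δQ/Q = √(0.155) = 0.394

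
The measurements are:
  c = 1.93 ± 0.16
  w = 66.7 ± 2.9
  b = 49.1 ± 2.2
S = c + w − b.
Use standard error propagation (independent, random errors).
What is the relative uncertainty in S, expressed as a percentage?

Sums and differences: (δS)² = Σ (cᵢ δxᵢ)².
  (δc)² = 0.0256;  (δw)² = 8.41;  (δb)² = 4.84
δS = √(13.3) = 3.64
S = 19.5, so δS/S = 3.64/19.5 = 0.187.

18.7%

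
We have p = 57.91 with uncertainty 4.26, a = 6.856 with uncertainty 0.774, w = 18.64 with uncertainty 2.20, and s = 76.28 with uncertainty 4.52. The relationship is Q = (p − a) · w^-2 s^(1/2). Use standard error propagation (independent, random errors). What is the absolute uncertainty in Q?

Let u = p − a = 51.05. δu = √(δp² + δa²) = √(18.1 + 0.599) = 4.33, so δu/u = 0.0848.
Q is then a monomial in u, w, s:
δQ/Q = √((δu/u)² + (-2·δw/w)² + (½·δs/s)²) = √(0.00719 + 0.0557 + 0.000878) = 0.253
Q = 1.283, so δQ = 0.253 × 1.283 = 0.324.

0.324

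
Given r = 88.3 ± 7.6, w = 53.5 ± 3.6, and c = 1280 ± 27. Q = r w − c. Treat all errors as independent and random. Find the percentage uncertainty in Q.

15.0%

Let p = r·w = 4720. δp/p = √((1·δr/r)² + (1·δw/w)²) = √(0.00741 + 0.00453) = 0.109, so δp = 516.
Q = p − c: δQ = √(δp² + δc²) = √(2.66e+05 + 729) = 517
Q = 3440, so δQ/Q = 517/3440 = 0.150.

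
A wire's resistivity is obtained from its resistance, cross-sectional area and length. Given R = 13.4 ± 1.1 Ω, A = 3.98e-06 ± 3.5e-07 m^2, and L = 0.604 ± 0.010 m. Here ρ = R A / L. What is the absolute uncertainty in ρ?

Products/powers → add relative errors in quadrature, weighted by exponent:
  (1·δR/R)² = (1×0.0821)² = 0.00674;  (1·δA/A)² = (1×0.0879)² = 0.00773;  (-1·δL/L)² = (-1×0.0166)² = 0.000274
δρ/ρ = √(0.0147) = 0.121
ρ = 8.83e-05 Ω·m, so δρ = 0.121 × 8.83e-05 = 1.07e-05 Ω·m.

1.07e-05 Ω·m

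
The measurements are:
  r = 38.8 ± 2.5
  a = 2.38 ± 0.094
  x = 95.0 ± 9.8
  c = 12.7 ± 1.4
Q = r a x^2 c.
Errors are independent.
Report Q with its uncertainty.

(1.06 ± 0.260) × 10^7

Relative error in a monomial: (δQ/Q)² = Σ (nᵢ · δxᵢ/xᵢ)².
  (1·δr/r)² = (1×0.0644)² = 0.00415;  (1·δa/a)² = (1×0.0395)² = 0.00156;  (2·δx/x)² = (2×0.103)² = 0.0426;  (1·δc/c)² = (1×0.110)² = 0.0122
δQ/Q = √(0.0604) = 0.246
Q = 1.06e+07, so δQ = 0.246 × 1.06e+07 = 2.6e+06.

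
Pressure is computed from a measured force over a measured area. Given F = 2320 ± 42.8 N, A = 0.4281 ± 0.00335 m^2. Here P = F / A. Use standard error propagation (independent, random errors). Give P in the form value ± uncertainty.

5419 ± 109 Pa

For a monomial P ∝ F, A^-1, fractional errors add in quadrature:
  (1·δF/F)² = (1×0.0184)² = 0.000340;  (-1·δA/A)² = (-1×0.00783)² = 6.12e-05
δP/P = √(0.000402) = 0.0200
P = 5419 Pa, so δP = 0.0200 × 5419 = 109 Pa.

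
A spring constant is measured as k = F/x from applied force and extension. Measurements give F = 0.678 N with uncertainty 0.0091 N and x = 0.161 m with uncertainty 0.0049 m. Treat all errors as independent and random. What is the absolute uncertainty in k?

0.140 N/m

Products/powers → add relative errors in quadrature, weighted by exponent:
  (1·δF/F)² = (1×0.0134)² = 0.000180;  (-1·δx/x)² = (-1×0.0304)² = 0.000926
δk/k = √(0.00111) = 0.0333
k = 4.21 N/m, so δk = 0.0333 × 4.21 = 0.140 N/m.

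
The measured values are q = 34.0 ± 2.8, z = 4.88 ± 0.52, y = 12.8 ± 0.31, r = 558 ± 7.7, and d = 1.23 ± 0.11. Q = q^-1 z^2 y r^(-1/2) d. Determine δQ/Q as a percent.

For a monomial Q ∝ q^-1, z^2, y, r^(-1/2), d, fractional errors add in quadrature:
  (-1·δq/q)² = (-1×0.0824)² = 0.00678;  (2·δz/z)² = (2×0.107)² = 0.0454;  (1·δy/y)² = (1×0.0242)² = 0.000587;  (−½·δr/r)² = (-0.5×0.0138)² = 4.76e-05;  (1·δd/d)² = (1×0.0894)² = 0.00800
δQ/Q = √(0.0608) = 0.247

24.7%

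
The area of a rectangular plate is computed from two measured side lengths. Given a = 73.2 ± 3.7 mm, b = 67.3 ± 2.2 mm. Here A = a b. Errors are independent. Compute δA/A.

0.0602

Since A is a product/quotient, work with relative uncertainties:
  (1·δa/a)² = (1×0.0505)² = 0.00255;  (1·δb/b)² = (1×0.0327)² = 0.00107
δA/A = √(0.00362) = 0.0602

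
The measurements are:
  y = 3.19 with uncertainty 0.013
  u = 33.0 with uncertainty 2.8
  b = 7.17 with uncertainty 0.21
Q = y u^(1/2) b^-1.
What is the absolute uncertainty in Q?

Since Q is a product/quotient, work with relative uncertainties:
  (1·δy/y)² = (1×0.00408)² = 1.66e-05;  (½·δu/u)² = (0.5×0.0848)² = 0.00180;  (-1·δb/b)² = (-1×0.0293)² = 0.000858
δQ/Q = √(0.00267) = 0.0517
Q = 2.56, so δQ = 0.0517 × 2.56 = 0.132.

0.132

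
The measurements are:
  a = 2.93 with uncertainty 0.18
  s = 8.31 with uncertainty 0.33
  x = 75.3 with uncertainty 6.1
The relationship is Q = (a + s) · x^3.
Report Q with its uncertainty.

Let u = a + s = 11.2. δu = √(δa² + δs²) = √(0.0324 + 0.109) = 0.376, so δu/u = 0.0334.
Q is then a monomial in u, x:
δQ/Q = √((δu/u)² + (3·δx/x)²) = √(0.00112 + 0.0591) = 0.245
Q = 4.8e+06, so δQ = 0.245 × 4.8e+06 = 1.18e+06.

(4.80 ± 1.18) × 10^6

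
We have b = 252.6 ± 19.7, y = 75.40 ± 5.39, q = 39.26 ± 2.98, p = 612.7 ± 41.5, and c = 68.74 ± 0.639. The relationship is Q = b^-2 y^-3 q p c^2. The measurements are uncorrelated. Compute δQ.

Since Q is a product/quotient, work with relative uncertainties:
  (-2·δb/b)² = (-2×0.0780)² = 0.0243;  (-3·δy/y)² = (-3×0.0715)² = 0.0460;  (1·δq/q)² = (1×0.0759)² = 0.00576;  (1·δp/p)² = (1×0.0677)² = 0.00459;  (2·δc/c)² = (2×0.00930)² = 0.000346
δQ/Q = √(0.0810) = 0.285
Q = 0.004156, so δQ = 0.285 × 0.004156 = 0.00118.

0.00118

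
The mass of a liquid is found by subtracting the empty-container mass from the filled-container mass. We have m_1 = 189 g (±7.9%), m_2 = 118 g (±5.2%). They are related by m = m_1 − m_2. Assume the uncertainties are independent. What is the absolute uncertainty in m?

16.1 g

Each term contributes (cᵢ δxᵢ)² to (δm)²:
  (δm_1)² = 223;  (δm_2)² = 37.7
δm = √(261) = 16.1 g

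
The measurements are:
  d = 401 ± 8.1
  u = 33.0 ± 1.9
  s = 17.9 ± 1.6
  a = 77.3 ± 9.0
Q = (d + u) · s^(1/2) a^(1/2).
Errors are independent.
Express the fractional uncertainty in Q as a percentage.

Let w = d + u = 434. δw = √(δd² + δu²) = √(65.6 + 3.61) = 8.32, so δw/w = 0.0192.
Q is then a monomial in w, s, a:
δQ/Q = √((δw/w)² + (½·δs/s)² + (½·δa/a)²) = √(0.000367 + 0.00200 + 0.00339) = 0.0759

7.59%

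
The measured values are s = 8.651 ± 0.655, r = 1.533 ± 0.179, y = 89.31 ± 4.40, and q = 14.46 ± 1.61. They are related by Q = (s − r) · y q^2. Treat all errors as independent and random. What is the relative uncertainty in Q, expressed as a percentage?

24.7%

Let u = s − r = 7.118. δu = √(δs² + δr²) = √(0.429 + 0.0320) = 0.679, so δu/u = 0.0954.
Q is then a monomial in u, y, q:
δQ/Q = √((δu/u)² + (1·δy/y)² + (2·δq/q)²) = √(0.00910 + 0.00243 + 0.0496) = 0.247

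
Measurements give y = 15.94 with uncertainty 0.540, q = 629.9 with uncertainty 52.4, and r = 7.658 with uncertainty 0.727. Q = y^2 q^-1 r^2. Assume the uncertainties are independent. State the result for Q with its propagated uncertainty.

For a monomial Q ∝ y^2, q^-1, r^2, fractional errors add in quadrature:
  (2·δy/y)² = (2×0.0339)² = 0.00459;  (-1·δq/q)² = (-1×0.0832)² = 0.00692;  (2·δr/r)² = (2×0.0949)² = 0.0360
δQ/Q = √(0.0476) = 0.218
Q = 23.66, so δQ = 0.218 × 23.66 = 5.16.

23.66 ± 5.16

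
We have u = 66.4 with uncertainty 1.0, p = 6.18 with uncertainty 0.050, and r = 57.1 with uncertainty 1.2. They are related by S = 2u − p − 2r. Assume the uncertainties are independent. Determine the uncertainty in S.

3.12

Absolute uncertainties add in quadrature for a linear combination:
  (2·δu)² = 4.00;  (δp)² = 0.00250;  (2·δr)² = 5.76
δS = √(9.76) = 3.12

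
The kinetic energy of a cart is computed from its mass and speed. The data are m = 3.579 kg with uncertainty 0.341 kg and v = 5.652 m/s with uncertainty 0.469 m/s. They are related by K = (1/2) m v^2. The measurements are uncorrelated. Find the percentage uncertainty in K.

19.1%

Relative error in a monomial: (δK/K)² = Σ (nᵢ · δxᵢ/xᵢ)².
  (1·δm/m)² = (1×0.0953)² = 0.00908;  (2·δv/v)² = (2×0.0830)² = 0.0275
δK/K = √(0.0366) = 0.191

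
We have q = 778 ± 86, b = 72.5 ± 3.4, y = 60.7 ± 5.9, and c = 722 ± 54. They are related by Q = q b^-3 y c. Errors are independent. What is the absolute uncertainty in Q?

19.4

Relative error in a monomial: (δQ/Q)² = Σ (nᵢ · δxᵢ/xᵢ)².
  (1·δq/q)² = (1×0.111)² = 0.0122;  (-3·δb/b)² = (-3×0.0469)² = 0.0198;  (1·δy/y)² = (1×0.0972)² = 0.00945;  (1·δc/c)² = (1×0.0748)² = 0.00559
δQ/Q = √(0.0471) = 0.217
Q = 89.5, so δQ = 0.217 × 89.5 = 19.4.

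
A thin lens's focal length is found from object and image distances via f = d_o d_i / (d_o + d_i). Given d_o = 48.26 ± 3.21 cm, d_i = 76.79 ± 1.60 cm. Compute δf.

∂f/∂d_o = (d_i/(d_o+d_i))² = 0.377;  ∂f/∂d_i = (d_o/(d_o+d_i))² = 0.149
δf = √((∂f/∂d_o · δd_o)² + (∂f/∂d_i · δd_i)²) = √(1.47 + 0.0568) = 1.23 cm

1.23 cm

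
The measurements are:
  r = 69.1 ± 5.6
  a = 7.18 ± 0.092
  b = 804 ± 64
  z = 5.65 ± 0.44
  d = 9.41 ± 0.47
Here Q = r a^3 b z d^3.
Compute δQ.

Q is a product of powers, so relative uncertainties combine in quadrature:
  (1·δr/r)² = (1×0.0810)² = 0.00657;  (3·δa/a)² = (3×0.0128)² = 0.00148;  (1·δb/b)² = (1×0.0796)² = 0.00634;  (1·δz/z)² = (1×0.0779)² = 0.00606;  (3·δd/d)² = (3×0.0499)² = 0.0225
δQ/Q = √(0.0429) = 0.207
Q = 9.68e+10, so δQ = 0.207 × 9.68e+10 = 2.01e+10.

2.01e+10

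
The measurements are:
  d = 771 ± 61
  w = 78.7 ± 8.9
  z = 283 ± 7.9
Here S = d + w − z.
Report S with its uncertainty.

567 ± 62.1

Each term contributes (cᵢ δxᵢ)² to (δS)²:
  (δd)² = 3720;  (δw)² = 79.2;  (δz)² = 62.4
δS = √(3860) = 62.1
S = 567.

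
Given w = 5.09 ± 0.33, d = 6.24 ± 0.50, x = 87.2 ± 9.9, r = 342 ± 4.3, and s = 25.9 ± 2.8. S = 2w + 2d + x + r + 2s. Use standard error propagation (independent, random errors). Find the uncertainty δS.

12.2

S is a linear combination, so absolute uncertainties add in quadrature:
  (2·δw)² = 0.436;  (2·δd)² = 1.00;  (δx)² = 98.0;  (δr)² = 18.5;  (2·δs)² = 31.4
δS = √(149) = 12.2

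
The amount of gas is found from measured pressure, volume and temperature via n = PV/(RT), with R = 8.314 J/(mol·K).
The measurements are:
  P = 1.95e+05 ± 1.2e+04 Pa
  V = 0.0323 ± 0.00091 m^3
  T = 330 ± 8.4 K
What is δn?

Products/powers → add relative errors in quadrature, weighted by exponent:
  (1·δP/P)² = (1×0.0615)² = 0.00379;  (1·δV/V)² = (1×0.0282)² = 0.000794;  (-1·δT/T)² = (-1×0.0255)² = 0.000648
δn/n = √(0.00523) = 0.0723
n = 2.30 mol, so δn = 0.0723 × 2.30 = 0.166 mol.

0.166 mol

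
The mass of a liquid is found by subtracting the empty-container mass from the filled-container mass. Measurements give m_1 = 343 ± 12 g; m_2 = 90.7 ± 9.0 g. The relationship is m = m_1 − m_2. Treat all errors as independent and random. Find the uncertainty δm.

15.0 g

m is a linear combination, so absolute uncertainties add in quadrature:
  (δm_1)² = 144;  (δm_2)² = 81.0
δm = √(225) = 15.0 g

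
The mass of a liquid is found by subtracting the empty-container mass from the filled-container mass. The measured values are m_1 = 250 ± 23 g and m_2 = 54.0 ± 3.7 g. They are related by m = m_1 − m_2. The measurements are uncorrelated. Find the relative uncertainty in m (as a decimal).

0.119

For a sum/difference, combine absolute errors in quadrature:
  (δm_1)² = 529;  (δm_2)² = 13.7
δm = √(543) = 23.3 g
m = 196 g, so δm/m = 23.3/196 = 0.119.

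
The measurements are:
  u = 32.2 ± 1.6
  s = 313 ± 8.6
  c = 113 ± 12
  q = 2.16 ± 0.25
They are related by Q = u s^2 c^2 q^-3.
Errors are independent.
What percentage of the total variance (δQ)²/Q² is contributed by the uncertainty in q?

70.4%

(δQ/Q)² = (1·δu/u)² + (2·δs/s)² + (2·δc/c)² + (-3·δq/q)²
  u term: (1×0.0497)² = 0.00247
  s term: (2×0.0275)² = 0.00302
  c term: (2×0.106)² = 0.0451
  q term: (-3×0.116)² = 0.121
Total = 0.171. Share from q = 0.121/0.171 = 0.704.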